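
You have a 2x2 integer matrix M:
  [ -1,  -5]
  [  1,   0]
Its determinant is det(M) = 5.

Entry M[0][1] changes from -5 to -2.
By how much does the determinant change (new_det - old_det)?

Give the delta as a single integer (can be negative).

Answer: -3

Derivation:
Cofactor C_01 = -1
Entry delta = -2 - -5 = 3
Det delta = entry_delta * cofactor = 3 * -1 = -3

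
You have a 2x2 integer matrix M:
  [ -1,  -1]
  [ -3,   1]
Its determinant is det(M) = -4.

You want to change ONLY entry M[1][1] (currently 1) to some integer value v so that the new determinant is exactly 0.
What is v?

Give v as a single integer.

Answer: -3

Derivation:
det is linear in entry M[1][1]: det = old_det + (v - 1) * C_11
Cofactor C_11 = -1
Want det = 0: -4 + (v - 1) * -1 = 0
  (v - 1) = 4 / -1 = -4
  v = 1 + (-4) = -3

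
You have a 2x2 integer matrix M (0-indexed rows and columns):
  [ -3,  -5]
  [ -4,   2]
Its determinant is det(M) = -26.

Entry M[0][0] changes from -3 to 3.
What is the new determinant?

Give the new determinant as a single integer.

Answer: -14

Derivation:
det is linear in row 0: changing M[0][0] by delta changes det by delta * cofactor(0,0).
Cofactor C_00 = (-1)^(0+0) * minor(0,0) = 2
Entry delta = 3 - -3 = 6
Det delta = 6 * 2 = 12
New det = -26 + 12 = -14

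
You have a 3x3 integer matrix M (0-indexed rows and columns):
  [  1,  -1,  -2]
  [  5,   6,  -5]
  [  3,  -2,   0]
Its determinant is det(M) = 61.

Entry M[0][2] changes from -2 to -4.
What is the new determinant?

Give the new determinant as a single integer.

det is linear in row 0: changing M[0][2] by delta changes det by delta * cofactor(0,2).
Cofactor C_02 = (-1)^(0+2) * minor(0,2) = -28
Entry delta = -4 - -2 = -2
Det delta = -2 * -28 = 56
New det = 61 + 56 = 117

Answer: 117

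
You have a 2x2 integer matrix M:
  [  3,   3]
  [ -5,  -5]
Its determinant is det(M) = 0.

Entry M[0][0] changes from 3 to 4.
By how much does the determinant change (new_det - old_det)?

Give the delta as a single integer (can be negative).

Answer: -5

Derivation:
Cofactor C_00 = -5
Entry delta = 4 - 3 = 1
Det delta = entry_delta * cofactor = 1 * -5 = -5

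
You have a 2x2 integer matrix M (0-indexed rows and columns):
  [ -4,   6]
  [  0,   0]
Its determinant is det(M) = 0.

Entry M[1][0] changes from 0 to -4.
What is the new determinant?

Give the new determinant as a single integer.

Answer: 24

Derivation:
det is linear in row 1: changing M[1][0] by delta changes det by delta * cofactor(1,0).
Cofactor C_10 = (-1)^(1+0) * minor(1,0) = -6
Entry delta = -4 - 0 = -4
Det delta = -4 * -6 = 24
New det = 0 + 24 = 24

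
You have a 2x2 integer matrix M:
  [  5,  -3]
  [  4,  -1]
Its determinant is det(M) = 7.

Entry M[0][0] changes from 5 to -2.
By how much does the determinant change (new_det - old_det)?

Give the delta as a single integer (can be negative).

Cofactor C_00 = -1
Entry delta = -2 - 5 = -7
Det delta = entry_delta * cofactor = -7 * -1 = 7

Answer: 7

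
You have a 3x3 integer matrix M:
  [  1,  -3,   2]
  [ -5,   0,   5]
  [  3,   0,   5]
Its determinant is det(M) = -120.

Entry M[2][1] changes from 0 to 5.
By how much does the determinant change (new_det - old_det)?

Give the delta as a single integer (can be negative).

Answer: -75

Derivation:
Cofactor C_21 = -15
Entry delta = 5 - 0 = 5
Det delta = entry_delta * cofactor = 5 * -15 = -75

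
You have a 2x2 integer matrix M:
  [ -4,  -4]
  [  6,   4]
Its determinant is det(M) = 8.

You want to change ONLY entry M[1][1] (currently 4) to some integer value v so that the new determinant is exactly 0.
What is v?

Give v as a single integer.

det is linear in entry M[1][1]: det = old_det + (v - 4) * C_11
Cofactor C_11 = -4
Want det = 0: 8 + (v - 4) * -4 = 0
  (v - 4) = -8 / -4 = 2
  v = 4 + (2) = 6

Answer: 6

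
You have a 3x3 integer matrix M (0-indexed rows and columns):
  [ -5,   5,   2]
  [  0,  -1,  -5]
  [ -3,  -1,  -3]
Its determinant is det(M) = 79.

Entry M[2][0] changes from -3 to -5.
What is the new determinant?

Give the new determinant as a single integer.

Answer: 125

Derivation:
det is linear in row 2: changing M[2][0] by delta changes det by delta * cofactor(2,0).
Cofactor C_20 = (-1)^(2+0) * minor(2,0) = -23
Entry delta = -5 - -3 = -2
Det delta = -2 * -23 = 46
New det = 79 + 46 = 125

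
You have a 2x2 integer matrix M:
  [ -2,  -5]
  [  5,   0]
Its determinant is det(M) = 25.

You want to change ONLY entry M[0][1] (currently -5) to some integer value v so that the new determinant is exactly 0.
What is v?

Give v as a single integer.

Answer: 0

Derivation:
det is linear in entry M[0][1]: det = old_det + (v - -5) * C_01
Cofactor C_01 = -5
Want det = 0: 25 + (v - -5) * -5 = 0
  (v - -5) = -25 / -5 = 5
  v = -5 + (5) = 0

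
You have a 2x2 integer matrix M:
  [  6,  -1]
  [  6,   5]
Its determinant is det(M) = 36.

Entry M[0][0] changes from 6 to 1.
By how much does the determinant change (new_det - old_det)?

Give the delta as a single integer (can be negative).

Answer: -25

Derivation:
Cofactor C_00 = 5
Entry delta = 1 - 6 = -5
Det delta = entry_delta * cofactor = -5 * 5 = -25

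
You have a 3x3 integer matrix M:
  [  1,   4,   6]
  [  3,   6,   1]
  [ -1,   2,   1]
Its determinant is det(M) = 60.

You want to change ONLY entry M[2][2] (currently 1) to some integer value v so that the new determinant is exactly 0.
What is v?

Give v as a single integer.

Answer: 11

Derivation:
det is linear in entry M[2][2]: det = old_det + (v - 1) * C_22
Cofactor C_22 = -6
Want det = 0: 60 + (v - 1) * -6 = 0
  (v - 1) = -60 / -6 = 10
  v = 1 + (10) = 11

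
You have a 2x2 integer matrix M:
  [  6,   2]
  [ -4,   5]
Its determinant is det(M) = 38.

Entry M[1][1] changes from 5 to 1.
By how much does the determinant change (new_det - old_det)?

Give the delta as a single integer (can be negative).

Cofactor C_11 = 6
Entry delta = 1 - 5 = -4
Det delta = entry_delta * cofactor = -4 * 6 = -24

Answer: -24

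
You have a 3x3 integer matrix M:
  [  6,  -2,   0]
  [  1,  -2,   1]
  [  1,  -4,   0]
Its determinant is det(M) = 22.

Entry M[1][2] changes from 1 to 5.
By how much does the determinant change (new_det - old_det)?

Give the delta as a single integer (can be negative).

Answer: 88

Derivation:
Cofactor C_12 = 22
Entry delta = 5 - 1 = 4
Det delta = entry_delta * cofactor = 4 * 22 = 88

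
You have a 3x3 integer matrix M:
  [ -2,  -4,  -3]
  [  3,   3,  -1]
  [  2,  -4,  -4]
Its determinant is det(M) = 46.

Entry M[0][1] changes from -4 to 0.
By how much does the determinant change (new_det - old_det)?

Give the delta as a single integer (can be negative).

Cofactor C_01 = 10
Entry delta = 0 - -4 = 4
Det delta = entry_delta * cofactor = 4 * 10 = 40

Answer: 40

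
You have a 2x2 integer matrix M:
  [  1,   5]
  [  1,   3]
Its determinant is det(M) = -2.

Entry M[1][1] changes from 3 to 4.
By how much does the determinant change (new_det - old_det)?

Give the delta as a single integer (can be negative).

Cofactor C_11 = 1
Entry delta = 4 - 3 = 1
Det delta = entry_delta * cofactor = 1 * 1 = 1

Answer: 1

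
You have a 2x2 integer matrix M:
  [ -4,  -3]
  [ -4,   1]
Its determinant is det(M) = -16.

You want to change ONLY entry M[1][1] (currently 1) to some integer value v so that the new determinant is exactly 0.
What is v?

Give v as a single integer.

Answer: -3

Derivation:
det is linear in entry M[1][1]: det = old_det + (v - 1) * C_11
Cofactor C_11 = -4
Want det = 0: -16 + (v - 1) * -4 = 0
  (v - 1) = 16 / -4 = -4
  v = 1 + (-4) = -3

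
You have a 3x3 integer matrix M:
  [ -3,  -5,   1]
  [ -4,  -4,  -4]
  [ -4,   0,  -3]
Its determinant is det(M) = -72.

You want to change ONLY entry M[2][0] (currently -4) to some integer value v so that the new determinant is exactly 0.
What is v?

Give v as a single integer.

Answer: -1

Derivation:
det is linear in entry M[2][0]: det = old_det + (v - -4) * C_20
Cofactor C_20 = 24
Want det = 0: -72 + (v - -4) * 24 = 0
  (v - -4) = 72 / 24 = 3
  v = -4 + (3) = -1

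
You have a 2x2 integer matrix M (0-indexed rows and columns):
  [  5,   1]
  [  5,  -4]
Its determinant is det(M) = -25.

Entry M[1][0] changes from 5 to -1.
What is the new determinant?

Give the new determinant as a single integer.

det is linear in row 1: changing M[1][0] by delta changes det by delta * cofactor(1,0).
Cofactor C_10 = (-1)^(1+0) * minor(1,0) = -1
Entry delta = -1 - 5 = -6
Det delta = -6 * -1 = 6
New det = -25 + 6 = -19

Answer: -19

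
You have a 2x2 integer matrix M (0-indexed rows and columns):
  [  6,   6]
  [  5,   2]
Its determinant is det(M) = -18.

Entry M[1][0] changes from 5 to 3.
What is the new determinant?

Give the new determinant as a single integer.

det is linear in row 1: changing M[1][0] by delta changes det by delta * cofactor(1,0).
Cofactor C_10 = (-1)^(1+0) * minor(1,0) = -6
Entry delta = 3 - 5 = -2
Det delta = -2 * -6 = 12
New det = -18 + 12 = -6

Answer: -6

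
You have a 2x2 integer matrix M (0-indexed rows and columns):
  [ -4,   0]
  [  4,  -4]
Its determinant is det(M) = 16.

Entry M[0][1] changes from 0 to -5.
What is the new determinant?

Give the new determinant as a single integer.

Answer: 36

Derivation:
det is linear in row 0: changing M[0][1] by delta changes det by delta * cofactor(0,1).
Cofactor C_01 = (-1)^(0+1) * minor(0,1) = -4
Entry delta = -5 - 0 = -5
Det delta = -5 * -4 = 20
New det = 16 + 20 = 36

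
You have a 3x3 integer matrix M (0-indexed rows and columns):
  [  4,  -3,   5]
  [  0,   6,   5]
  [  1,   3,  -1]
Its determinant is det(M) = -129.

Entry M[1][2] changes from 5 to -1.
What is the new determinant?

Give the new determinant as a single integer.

det is linear in row 1: changing M[1][2] by delta changes det by delta * cofactor(1,2).
Cofactor C_12 = (-1)^(1+2) * minor(1,2) = -15
Entry delta = -1 - 5 = -6
Det delta = -6 * -15 = 90
New det = -129 + 90 = -39

Answer: -39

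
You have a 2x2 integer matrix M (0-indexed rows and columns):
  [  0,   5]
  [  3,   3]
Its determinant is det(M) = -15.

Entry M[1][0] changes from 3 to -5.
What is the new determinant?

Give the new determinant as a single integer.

Answer: 25

Derivation:
det is linear in row 1: changing M[1][0] by delta changes det by delta * cofactor(1,0).
Cofactor C_10 = (-1)^(1+0) * minor(1,0) = -5
Entry delta = -5 - 3 = -8
Det delta = -8 * -5 = 40
New det = -15 + 40 = 25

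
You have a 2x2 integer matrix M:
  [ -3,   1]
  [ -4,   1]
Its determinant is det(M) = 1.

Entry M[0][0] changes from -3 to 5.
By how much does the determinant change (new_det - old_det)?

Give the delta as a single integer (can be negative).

Answer: 8

Derivation:
Cofactor C_00 = 1
Entry delta = 5 - -3 = 8
Det delta = entry_delta * cofactor = 8 * 1 = 8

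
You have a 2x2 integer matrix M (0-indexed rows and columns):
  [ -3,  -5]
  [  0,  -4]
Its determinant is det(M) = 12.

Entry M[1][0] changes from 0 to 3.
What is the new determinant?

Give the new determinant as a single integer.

Answer: 27

Derivation:
det is linear in row 1: changing M[1][0] by delta changes det by delta * cofactor(1,0).
Cofactor C_10 = (-1)^(1+0) * minor(1,0) = 5
Entry delta = 3 - 0 = 3
Det delta = 3 * 5 = 15
New det = 12 + 15 = 27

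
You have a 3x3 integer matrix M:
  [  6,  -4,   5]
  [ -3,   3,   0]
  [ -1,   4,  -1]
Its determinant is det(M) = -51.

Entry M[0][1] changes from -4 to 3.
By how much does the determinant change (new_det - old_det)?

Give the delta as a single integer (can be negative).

Cofactor C_01 = -3
Entry delta = 3 - -4 = 7
Det delta = entry_delta * cofactor = 7 * -3 = -21

Answer: -21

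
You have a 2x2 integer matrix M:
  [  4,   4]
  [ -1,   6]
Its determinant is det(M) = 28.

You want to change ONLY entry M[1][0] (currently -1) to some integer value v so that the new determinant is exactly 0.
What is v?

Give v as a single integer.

det is linear in entry M[1][0]: det = old_det + (v - -1) * C_10
Cofactor C_10 = -4
Want det = 0: 28 + (v - -1) * -4 = 0
  (v - -1) = -28 / -4 = 7
  v = -1 + (7) = 6

Answer: 6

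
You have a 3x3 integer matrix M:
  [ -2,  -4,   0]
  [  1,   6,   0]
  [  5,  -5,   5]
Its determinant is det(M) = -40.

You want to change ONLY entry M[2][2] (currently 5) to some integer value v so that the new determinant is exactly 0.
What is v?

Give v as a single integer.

Answer: 0

Derivation:
det is linear in entry M[2][2]: det = old_det + (v - 5) * C_22
Cofactor C_22 = -8
Want det = 0: -40 + (v - 5) * -8 = 0
  (v - 5) = 40 / -8 = -5
  v = 5 + (-5) = 0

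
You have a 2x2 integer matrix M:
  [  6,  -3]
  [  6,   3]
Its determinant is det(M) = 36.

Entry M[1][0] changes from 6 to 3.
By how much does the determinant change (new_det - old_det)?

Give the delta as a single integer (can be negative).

Answer: -9

Derivation:
Cofactor C_10 = 3
Entry delta = 3 - 6 = -3
Det delta = entry_delta * cofactor = -3 * 3 = -9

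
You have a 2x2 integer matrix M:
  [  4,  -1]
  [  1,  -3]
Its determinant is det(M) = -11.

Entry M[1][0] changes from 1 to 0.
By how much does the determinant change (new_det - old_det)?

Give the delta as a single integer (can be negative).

Answer: -1

Derivation:
Cofactor C_10 = 1
Entry delta = 0 - 1 = -1
Det delta = entry_delta * cofactor = -1 * 1 = -1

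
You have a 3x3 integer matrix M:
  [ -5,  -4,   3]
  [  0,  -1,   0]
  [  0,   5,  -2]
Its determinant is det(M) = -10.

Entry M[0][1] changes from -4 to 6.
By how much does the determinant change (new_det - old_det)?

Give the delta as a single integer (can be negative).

Answer: 0

Derivation:
Cofactor C_01 = 0
Entry delta = 6 - -4 = 10
Det delta = entry_delta * cofactor = 10 * 0 = 0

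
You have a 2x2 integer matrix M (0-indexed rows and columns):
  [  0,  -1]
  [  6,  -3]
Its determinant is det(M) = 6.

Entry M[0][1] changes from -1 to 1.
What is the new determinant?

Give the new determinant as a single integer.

Answer: -6

Derivation:
det is linear in row 0: changing M[0][1] by delta changes det by delta * cofactor(0,1).
Cofactor C_01 = (-1)^(0+1) * minor(0,1) = -6
Entry delta = 1 - -1 = 2
Det delta = 2 * -6 = -12
New det = 6 + -12 = -6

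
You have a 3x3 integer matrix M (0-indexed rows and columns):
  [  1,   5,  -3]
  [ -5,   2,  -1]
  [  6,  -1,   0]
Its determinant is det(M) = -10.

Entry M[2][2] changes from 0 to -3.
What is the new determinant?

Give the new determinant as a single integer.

Answer: -91

Derivation:
det is linear in row 2: changing M[2][2] by delta changes det by delta * cofactor(2,2).
Cofactor C_22 = (-1)^(2+2) * minor(2,2) = 27
Entry delta = -3 - 0 = -3
Det delta = -3 * 27 = -81
New det = -10 + -81 = -91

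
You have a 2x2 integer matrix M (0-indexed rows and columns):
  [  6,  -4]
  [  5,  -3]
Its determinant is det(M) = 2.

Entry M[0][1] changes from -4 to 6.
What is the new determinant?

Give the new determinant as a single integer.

Answer: -48

Derivation:
det is linear in row 0: changing M[0][1] by delta changes det by delta * cofactor(0,1).
Cofactor C_01 = (-1)^(0+1) * minor(0,1) = -5
Entry delta = 6 - -4 = 10
Det delta = 10 * -5 = -50
New det = 2 + -50 = -48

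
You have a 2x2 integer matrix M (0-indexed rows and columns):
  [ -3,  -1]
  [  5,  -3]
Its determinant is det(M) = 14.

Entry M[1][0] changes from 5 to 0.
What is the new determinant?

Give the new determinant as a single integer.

Answer: 9

Derivation:
det is linear in row 1: changing M[1][0] by delta changes det by delta * cofactor(1,0).
Cofactor C_10 = (-1)^(1+0) * minor(1,0) = 1
Entry delta = 0 - 5 = -5
Det delta = -5 * 1 = -5
New det = 14 + -5 = 9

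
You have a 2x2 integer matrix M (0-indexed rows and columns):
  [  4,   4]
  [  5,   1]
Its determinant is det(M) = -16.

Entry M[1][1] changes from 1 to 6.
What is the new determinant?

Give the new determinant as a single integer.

Answer: 4

Derivation:
det is linear in row 1: changing M[1][1] by delta changes det by delta * cofactor(1,1).
Cofactor C_11 = (-1)^(1+1) * minor(1,1) = 4
Entry delta = 6 - 1 = 5
Det delta = 5 * 4 = 20
New det = -16 + 20 = 4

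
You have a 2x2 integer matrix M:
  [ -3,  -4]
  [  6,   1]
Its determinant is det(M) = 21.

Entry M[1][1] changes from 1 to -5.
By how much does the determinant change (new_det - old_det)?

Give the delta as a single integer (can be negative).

Cofactor C_11 = -3
Entry delta = -5 - 1 = -6
Det delta = entry_delta * cofactor = -6 * -3 = 18

Answer: 18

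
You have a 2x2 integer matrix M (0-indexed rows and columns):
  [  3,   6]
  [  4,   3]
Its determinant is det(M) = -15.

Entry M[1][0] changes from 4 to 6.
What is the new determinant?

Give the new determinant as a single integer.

Answer: -27

Derivation:
det is linear in row 1: changing M[1][0] by delta changes det by delta * cofactor(1,0).
Cofactor C_10 = (-1)^(1+0) * minor(1,0) = -6
Entry delta = 6 - 4 = 2
Det delta = 2 * -6 = -12
New det = -15 + -12 = -27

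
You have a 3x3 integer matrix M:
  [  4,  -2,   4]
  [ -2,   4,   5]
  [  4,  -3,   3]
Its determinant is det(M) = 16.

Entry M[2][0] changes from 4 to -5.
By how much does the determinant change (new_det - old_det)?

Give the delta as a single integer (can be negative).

Cofactor C_20 = -26
Entry delta = -5 - 4 = -9
Det delta = entry_delta * cofactor = -9 * -26 = 234

Answer: 234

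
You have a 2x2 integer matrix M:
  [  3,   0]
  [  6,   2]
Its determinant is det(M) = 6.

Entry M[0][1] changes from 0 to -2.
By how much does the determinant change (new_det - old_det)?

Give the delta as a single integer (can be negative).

Cofactor C_01 = -6
Entry delta = -2 - 0 = -2
Det delta = entry_delta * cofactor = -2 * -6 = 12

Answer: 12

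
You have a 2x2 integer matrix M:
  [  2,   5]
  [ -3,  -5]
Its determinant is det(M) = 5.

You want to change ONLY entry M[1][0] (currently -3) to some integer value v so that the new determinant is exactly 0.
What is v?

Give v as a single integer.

Answer: -2

Derivation:
det is linear in entry M[1][0]: det = old_det + (v - -3) * C_10
Cofactor C_10 = -5
Want det = 0: 5 + (v - -3) * -5 = 0
  (v - -3) = -5 / -5 = 1
  v = -3 + (1) = -2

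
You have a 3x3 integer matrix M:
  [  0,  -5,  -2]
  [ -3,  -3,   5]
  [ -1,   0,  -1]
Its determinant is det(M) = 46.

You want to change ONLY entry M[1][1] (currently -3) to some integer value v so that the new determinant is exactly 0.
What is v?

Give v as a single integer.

det is linear in entry M[1][1]: det = old_det + (v - -3) * C_11
Cofactor C_11 = -2
Want det = 0: 46 + (v - -3) * -2 = 0
  (v - -3) = -46 / -2 = 23
  v = -3 + (23) = 20

Answer: 20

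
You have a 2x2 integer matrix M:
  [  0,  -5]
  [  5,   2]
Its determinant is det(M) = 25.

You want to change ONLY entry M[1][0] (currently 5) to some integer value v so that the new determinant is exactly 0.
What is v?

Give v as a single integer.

det is linear in entry M[1][0]: det = old_det + (v - 5) * C_10
Cofactor C_10 = 5
Want det = 0: 25 + (v - 5) * 5 = 0
  (v - 5) = -25 / 5 = -5
  v = 5 + (-5) = 0

Answer: 0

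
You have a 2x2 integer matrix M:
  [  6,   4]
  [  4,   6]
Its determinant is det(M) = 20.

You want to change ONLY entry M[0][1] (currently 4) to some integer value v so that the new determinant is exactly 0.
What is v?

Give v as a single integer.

det is linear in entry M[0][1]: det = old_det + (v - 4) * C_01
Cofactor C_01 = -4
Want det = 0: 20 + (v - 4) * -4 = 0
  (v - 4) = -20 / -4 = 5
  v = 4 + (5) = 9

Answer: 9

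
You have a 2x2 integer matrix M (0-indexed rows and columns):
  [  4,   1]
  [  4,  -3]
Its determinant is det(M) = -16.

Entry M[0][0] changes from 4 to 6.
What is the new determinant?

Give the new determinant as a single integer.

det is linear in row 0: changing M[0][0] by delta changes det by delta * cofactor(0,0).
Cofactor C_00 = (-1)^(0+0) * minor(0,0) = -3
Entry delta = 6 - 4 = 2
Det delta = 2 * -3 = -6
New det = -16 + -6 = -22

Answer: -22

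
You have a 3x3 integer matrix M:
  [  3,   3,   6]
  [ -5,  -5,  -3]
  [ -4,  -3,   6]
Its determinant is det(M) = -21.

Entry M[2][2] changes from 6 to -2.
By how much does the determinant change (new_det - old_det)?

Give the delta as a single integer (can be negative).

Cofactor C_22 = 0
Entry delta = -2 - 6 = -8
Det delta = entry_delta * cofactor = -8 * 0 = 0

Answer: 0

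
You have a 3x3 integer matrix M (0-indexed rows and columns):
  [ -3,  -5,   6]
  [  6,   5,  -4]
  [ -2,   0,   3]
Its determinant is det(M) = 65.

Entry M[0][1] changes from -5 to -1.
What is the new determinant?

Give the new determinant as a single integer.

det is linear in row 0: changing M[0][1] by delta changes det by delta * cofactor(0,1).
Cofactor C_01 = (-1)^(0+1) * minor(0,1) = -10
Entry delta = -1 - -5 = 4
Det delta = 4 * -10 = -40
New det = 65 + -40 = 25

Answer: 25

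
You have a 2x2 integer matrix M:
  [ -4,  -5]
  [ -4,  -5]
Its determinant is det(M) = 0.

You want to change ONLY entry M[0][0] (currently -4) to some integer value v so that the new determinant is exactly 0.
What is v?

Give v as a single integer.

det is linear in entry M[0][0]: det = old_det + (v - -4) * C_00
Cofactor C_00 = -5
Want det = 0: 0 + (v - -4) * -5 = 0
  (v - -4) = 0 / -5 = 0
  v = -4 + (0) = -4

Answer: -4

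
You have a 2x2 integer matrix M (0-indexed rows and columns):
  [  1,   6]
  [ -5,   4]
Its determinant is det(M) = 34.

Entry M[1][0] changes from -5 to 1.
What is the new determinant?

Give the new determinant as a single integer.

det is linear in row 1: changing M[1][0] by delta changes det by delta * cofactor(1,0).
Cofactor C_10 = (-1)^(1+0) * minor(1,0) = -6
Entry delta = 1 - -5 = 6
Det delta = 6 * -6 = -36
New det = 34 + -36 = -2

Answer: -2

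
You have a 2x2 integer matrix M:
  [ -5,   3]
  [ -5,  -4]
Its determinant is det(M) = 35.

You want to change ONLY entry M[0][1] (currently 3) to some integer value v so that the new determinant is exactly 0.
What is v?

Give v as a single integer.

det is linear in entry M[0][1]: det = old_det + (v - 3) * C_01
Cofactor C_01 = 5
Want det = 0: 35 + (v - 3) * 5 = 0
  (v - 3) = -35 / 5 = -7
  v = 3 + (-7) = -4

Answer: -4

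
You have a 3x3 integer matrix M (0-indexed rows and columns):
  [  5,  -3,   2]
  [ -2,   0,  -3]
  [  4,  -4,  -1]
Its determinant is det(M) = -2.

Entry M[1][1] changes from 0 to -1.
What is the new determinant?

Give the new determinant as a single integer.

det is linear in row 1: changing M[1][1] by delta changes det by delta * cofactor(1,1).
Cofactor C_11 = (-1)^(1+1) * minor(1,1) = -13
Entry delta = -1 - 0 = -1
Det delta = -1 * -13 = 13
New det = -2 + 13 = 11

Answer: 11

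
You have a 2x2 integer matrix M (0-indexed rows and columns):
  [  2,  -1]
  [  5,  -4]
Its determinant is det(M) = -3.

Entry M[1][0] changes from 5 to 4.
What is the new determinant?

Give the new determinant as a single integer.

det is linear in row 1: changing M[1][0] by delta changes det by delta * cofactor(1,0).
Cofactor C_10 = (-1)^(1+0) * minor(1,0) = 1
Entry delta = 4 - 5 = -1
Det delta = -1 * 1 = -1
New det = -3 + -1 = -4

Answer: -4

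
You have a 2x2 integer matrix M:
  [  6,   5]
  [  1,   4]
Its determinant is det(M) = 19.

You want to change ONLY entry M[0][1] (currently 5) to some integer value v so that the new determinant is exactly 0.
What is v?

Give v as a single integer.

Answer: 24

Derivation:
det is linear in entry M[0][1]: det = old_det + (v - 5) * C_01
Cofactor C_01 = -1
Want det = 0: 19 + (v - 5) * -1 = 0
  (v - 5) = -19 / -1 = 19
  v = 5 + (19) = 24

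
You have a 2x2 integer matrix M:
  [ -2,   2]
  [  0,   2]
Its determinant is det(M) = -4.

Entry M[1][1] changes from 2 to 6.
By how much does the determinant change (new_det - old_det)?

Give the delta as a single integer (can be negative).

Answer: -8

Derivation:
Cofactor C_11 = -2
Entry delta = 6 - 2 = 4
Det delta = entry_delta * cofactor = 4 * -2 = -8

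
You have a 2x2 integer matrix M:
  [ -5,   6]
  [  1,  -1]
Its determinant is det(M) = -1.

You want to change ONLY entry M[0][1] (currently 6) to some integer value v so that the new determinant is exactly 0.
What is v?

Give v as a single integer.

det is linear in entry M[0][1]: det = old_det + (v - 6) * C_01
Cofactor C_01 = -1
Want det = 0: -1 + (v - 6) * -1 = 0
  (v - 6) = 1 / -1 = -1
  v = 6 + (-1) = 5

Answer: 5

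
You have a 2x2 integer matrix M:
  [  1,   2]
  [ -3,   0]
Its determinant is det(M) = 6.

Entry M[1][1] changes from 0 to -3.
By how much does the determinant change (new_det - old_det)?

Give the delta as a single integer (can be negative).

Cofactor C_11 = 1
Entry delta = -3 - 0 = -3
Det delta = entry_delta * cofactor = -3 * 1 = -3

Answer: -3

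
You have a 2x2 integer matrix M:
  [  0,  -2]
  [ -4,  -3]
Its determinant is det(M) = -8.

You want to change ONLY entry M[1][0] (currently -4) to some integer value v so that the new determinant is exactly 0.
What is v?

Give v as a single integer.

det is linear in entry M[1][0]: det = old_det + (v - -4) * C_10
Cofactor C_10 = 2
Want det = 0: -8 + (v - -4) * 2 = 0
  (v - -4) = 8 / 2 = 4
  v = -4 + (4) = 0

Answer: 0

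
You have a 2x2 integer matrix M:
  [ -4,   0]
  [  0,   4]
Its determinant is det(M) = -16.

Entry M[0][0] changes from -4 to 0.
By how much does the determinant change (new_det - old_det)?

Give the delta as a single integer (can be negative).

Answer: 16

Derivation:
Cofactor C_00 = 4
Entry delta = 0 - -4 = 4
Det delta = entry_delta * cofactor = 4 * 4 = 16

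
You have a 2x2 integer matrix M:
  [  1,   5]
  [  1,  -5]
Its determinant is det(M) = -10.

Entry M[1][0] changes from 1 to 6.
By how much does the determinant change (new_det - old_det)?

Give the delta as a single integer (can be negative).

Cofactor C_10 = -5
Entry delta = 6 - 1 = 5
Det delta = entry_delta * cofactor = 5 * -5 = -25

Answer: -25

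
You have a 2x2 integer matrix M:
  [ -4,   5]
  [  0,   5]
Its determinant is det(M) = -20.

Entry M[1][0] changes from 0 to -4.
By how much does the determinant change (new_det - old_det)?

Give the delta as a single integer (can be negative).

Cofactor C_10 = -5
Entry delta = -4 - 0 = -4
Det delta = entry_delta * cofactor = -4 * -5 = 20

Answer: 20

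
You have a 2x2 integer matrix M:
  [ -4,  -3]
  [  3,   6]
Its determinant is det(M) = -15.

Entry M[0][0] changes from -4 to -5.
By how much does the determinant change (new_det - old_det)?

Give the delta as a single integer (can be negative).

Answer: -6

Derivation:
Cofactor C_00 = 6
Entry delta = -5 - -4 = -1
Det delta = entry_delta * cofactor = -1 * 6 = -6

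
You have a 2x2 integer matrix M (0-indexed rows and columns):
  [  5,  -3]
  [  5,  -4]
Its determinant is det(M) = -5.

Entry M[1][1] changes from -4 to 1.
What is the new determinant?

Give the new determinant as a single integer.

det is linear in row 1: changing M[1][1] by delta changes det by delta * cofactor(1,1).
Cofactor C_11 = (-1)^(1+1) * minor(1,1) = 5
Entry delta = 1 - -4 = 5
Det delta = 5 * 5 = 25
New det = -5 + 25 = 20

Answer: 20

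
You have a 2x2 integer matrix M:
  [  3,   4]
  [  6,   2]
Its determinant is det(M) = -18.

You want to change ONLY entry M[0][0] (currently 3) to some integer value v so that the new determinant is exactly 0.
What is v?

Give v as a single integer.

Answer: 12

Derivation:
det is linear in entry M[0][0]: det = old_det + (v - 3) * C_00
Cofactor C_00 = 2
Want det = 0: -18 + (v - 3) * 2 = 0
  (v - 3) = 18 / 2 = 9
  v = 3 + (9) = 12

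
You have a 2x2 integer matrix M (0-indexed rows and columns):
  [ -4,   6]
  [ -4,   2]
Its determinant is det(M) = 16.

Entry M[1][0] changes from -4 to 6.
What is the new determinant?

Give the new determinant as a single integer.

Answer: -44

Derivation:
det is linear in row 1: changing M[1][0] by delta changes det by delta * cofactor(1,0).
Cofactor C_10 = (-1)^(1+0) * minor(1,0) = -6
Entry delta = 6 - -4 = 10
Det delta = 10 * -6 = -60
New det = 16 + -60 = -44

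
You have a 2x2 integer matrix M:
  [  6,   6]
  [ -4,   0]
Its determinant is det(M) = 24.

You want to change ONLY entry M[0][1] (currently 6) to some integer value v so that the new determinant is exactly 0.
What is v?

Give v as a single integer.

det is linear in entry M[0][1]: det = old_det + (v - 6) * C_01
Cofactor C_01 = 4
Want det = 0: 24 + (v - 6) * 4 = 0
  (v - 6) = -24 / 4 = -6
  v = 6 + (-6) = 0

Answer: 0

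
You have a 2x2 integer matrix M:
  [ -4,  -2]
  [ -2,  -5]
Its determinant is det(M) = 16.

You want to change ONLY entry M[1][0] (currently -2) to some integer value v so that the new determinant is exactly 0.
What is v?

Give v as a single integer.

det is linear in entry M[1][0]: det = old_det + (v - -2) * C_10
Cofactor C_10 = 2
Want det = 0: 16 + (v - -2) * 2 = 0
  (v - -2) = -16 / 2 = -8
  v = -2 + (-8) = -10

Answer: -10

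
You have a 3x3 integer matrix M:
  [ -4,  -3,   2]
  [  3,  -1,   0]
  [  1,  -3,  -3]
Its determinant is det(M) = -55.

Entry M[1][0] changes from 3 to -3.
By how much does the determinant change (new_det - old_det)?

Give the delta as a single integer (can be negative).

Cofactor C_10 = -15
Entry delta = -3 - 3 = -6
Det delta = entry_delta * cofactor = -6 * -15 = 90

Answer: 90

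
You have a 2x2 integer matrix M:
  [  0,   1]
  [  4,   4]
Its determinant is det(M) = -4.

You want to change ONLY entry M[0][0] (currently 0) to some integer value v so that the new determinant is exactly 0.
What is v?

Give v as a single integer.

Answer: 1

Derivation:
det is linear in entry M[0][0]: det = old_det + (v - 0) * C_00
Cofactor C_00 = 4
Want det = 0: -4 + (v - 0) * 4 = 0
  (v - 0) = 4 / 4 = 1
  v = 0 + (1) = 1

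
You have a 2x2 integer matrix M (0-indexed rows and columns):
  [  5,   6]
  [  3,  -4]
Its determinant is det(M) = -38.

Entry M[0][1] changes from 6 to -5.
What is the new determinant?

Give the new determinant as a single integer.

Answer: -5

Derivation:
det is linear in row 0: changing M[0][1] by delta changes det by delta * cofactor(0,1).
Cofactor C_01 = (-1)^(0+1) * minor(0,1) = -3
Entry delta = -5 - 6 = -11
Det delta = -11 * -3 = 33
New det = -38 + 33 = -5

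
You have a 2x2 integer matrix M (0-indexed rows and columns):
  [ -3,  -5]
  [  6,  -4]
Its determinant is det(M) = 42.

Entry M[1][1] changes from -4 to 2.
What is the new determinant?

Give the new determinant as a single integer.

det is linear in row 1: changing M[1][1] by delta changes det by delta * cofactor(1,1).
Cofactor C_11 = (-1)^(1+1) * minor(1,1) = -3
Entry delta = 2 - -4 = 6
Det delta = 6 * -3 = -18
New det = 42 + -18 = 24

Answer: 24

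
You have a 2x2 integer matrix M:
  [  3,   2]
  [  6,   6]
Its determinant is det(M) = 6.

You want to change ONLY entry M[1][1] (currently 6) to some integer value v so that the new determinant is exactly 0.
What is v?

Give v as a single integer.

det is linear in entry M[1][1]: det = old_det + (v - 6) * C_11
Cofactor C_11 = 3
Want det = 0: 6 + (v - 6) * 3 = 0
  (v - 6) = -6 / 3 = -2
  v = 6 + (-2) = 4

Answer: 4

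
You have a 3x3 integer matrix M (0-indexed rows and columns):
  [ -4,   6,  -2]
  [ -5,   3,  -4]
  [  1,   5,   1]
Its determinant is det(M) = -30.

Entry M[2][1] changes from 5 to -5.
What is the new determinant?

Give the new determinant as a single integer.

Answer: 30

Derivation:
det is linear in row 2: changing M[2][1] by delta changes det by delta * cofactor(2,1).
Cofactor C_21 = (-1)^(2+1) * minor(2,1) = -6
Entry delta = -5 - 5 = -10
Det delta = -10 * -6 = 60
New det = -30 + 60 = 30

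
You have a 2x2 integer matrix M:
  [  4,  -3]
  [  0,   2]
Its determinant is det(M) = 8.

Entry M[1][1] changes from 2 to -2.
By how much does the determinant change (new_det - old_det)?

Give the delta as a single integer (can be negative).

Answer: -16

Derivation:
Cofactor C_11 = 4
Entry delta = -2 - 2 = -4
Det delta = entry_delta * cofactor = -4 * 4 = -16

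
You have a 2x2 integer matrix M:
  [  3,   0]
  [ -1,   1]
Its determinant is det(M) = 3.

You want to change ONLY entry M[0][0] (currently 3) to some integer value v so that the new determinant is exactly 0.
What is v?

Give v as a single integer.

det is linear in entry M[0][0]: det = old_det + (v - 3) * C_00
Cofactor C_00 = 1
Want det = 0: 3 + (v - 3) * 1 = 0
  (v - 3) = -3 / 1 = -3
  v = 3 + (-3) = 0

Answer: 0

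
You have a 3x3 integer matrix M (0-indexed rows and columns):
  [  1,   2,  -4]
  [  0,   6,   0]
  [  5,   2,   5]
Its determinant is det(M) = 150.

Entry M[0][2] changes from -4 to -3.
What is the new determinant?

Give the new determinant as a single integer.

det is linear in row 0: changing M[0][2] by delta changes det by delta * cofactor(0,2).
Cofactor C_02 = (-1)^(0+2) * minor(0,2) = -30
Entry delta = -3 - -4 = 1
Det delta = 1 * -30 = -30
New det = 150 + -30 = 120

Answer: 120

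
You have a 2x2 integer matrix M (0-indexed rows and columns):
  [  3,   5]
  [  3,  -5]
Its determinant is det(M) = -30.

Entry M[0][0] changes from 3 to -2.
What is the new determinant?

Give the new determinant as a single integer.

Answer: -5

Derivation:
det is linear in row 0: changing M[0][0] by delta changes det by delta * cofactor(0,0).
Cofactor C_00 = (-1)^(0+0) * minor(0,0) = -5
Entry delta = -2 - 3 = -5
Det delta = -5 * -5 = 25
New det = -30 + 25 = -5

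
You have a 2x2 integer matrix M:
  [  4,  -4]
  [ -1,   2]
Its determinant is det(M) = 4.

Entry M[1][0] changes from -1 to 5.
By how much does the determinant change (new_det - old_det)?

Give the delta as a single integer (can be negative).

Answer: 24

Derivation:
Cofactor C_10 = 4
Entry delta = 5 - -1 = 6
Det delta = entry_delta * cofactor = 6 * 4 = 24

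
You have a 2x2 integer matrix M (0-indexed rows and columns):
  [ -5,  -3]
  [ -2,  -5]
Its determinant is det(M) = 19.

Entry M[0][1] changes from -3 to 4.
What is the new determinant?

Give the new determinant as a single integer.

Answer: 33

Derivation:
det is linear in row 0: changing M[0][1] by delta changes det by delta * cofactor(0,1).
Cofactor C_01 = (-1)^(0+1) * minor(0,1) = 2
Entry delta = 4 - -3 = 7
Det delta = 7 * 2 = 14
New det = 19 + 14 = 33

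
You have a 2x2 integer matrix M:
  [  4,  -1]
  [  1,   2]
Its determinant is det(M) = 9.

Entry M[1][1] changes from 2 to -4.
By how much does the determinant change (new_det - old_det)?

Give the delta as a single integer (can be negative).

Answer: -24

Derivation:
Cofactor C_11 = 4
Entry delta = -4 - 2 = -6
Det delta = entry_delta * cofactor = -6 * 4 = -24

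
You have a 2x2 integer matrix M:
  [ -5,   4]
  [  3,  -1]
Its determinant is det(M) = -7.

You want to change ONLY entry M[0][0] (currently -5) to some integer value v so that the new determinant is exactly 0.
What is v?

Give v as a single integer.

det is linear in entry M[0][0]: det = old_det + (v - -5) * C_00
Cofactor C_00 = -1
Want det = 0: -7 + (v - -5) * -1 = 0
  (v - -5) = 7 / -1 = -7
  v = -5 + (-7) = -12

Answer: -12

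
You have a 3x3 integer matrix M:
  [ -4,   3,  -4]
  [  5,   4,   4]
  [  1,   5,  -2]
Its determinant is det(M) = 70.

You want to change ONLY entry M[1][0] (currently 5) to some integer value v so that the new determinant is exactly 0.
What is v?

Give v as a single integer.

det is linear in entry M[1][0]: det = old_det + (v - 5) * C_10
Cofactor C_10 = -14
Want det = 0: 70 + (v - 5) * -14 = 0
  (v - 5) = -70 / -14 = 5
  v = 5 + (5) = 10

Answer: 10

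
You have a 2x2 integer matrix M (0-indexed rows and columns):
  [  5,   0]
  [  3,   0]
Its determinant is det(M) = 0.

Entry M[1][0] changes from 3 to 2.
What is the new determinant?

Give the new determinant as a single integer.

det is linear in row 1: changing M[1][0] by delta changes det by delta * cofactor(1,0).
Cofactor C_10 = (-1)^(1+0) * minor(1,0) = 0
Entry delta = 2 - 3 = -1
Det delta = -1 * 0 = 0
New det = 0 + 0 = 0

Answer: 0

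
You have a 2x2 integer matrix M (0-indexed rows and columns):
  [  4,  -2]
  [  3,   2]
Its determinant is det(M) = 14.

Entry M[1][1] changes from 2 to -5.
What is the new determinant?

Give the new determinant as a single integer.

Answer: -14

Derivation:
det is linear in row 1: changing M[1][1] by delta changes det by delta * cofactor(1,1).
Cofactor C_11 = (-1)^(1+1) * minor(1,1) = 4
Entry delta = -5 - 2 = -7
Det delta = -7 * 4 = -28
New det = 14 + -28 = -14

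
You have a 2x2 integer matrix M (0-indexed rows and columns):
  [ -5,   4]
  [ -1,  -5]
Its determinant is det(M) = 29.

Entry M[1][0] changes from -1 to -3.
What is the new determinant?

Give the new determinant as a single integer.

Answer: 37

Derivation:
det is linear in row 1: changing M[1][0] by delta changes det by delta * cofactor(1,0).
Cofactor C_10 = (-1)^(1+0) * minor(1,0) = -4
Entry delta = -3 - -1 = -2
Det delta = -2 * -4 = 8
New det = 29 + 8 = 37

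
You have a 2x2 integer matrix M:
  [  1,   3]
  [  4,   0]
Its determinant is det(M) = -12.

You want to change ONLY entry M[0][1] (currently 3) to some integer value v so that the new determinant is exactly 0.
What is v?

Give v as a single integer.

det is linear in entry M[0][1]: det = old_det + (v - 3) * C_01
Cofactor C_01 = -4
Want det = 0: -12 + (v - 3) * -4 = 0
  (v - 3) = 12 / -4 = -3
  v = 3 + (-3) = 0

Answer: 0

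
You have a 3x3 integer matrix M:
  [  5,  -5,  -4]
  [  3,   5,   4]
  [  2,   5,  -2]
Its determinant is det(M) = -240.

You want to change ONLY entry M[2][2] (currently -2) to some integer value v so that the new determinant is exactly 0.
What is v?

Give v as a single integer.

Answer: 4

Derivation:
det is linear in entry M[2][2]: det = old_det + (v - -2) * C_22
Cofactor C_22 = 40
Want det = 0: -240 + (v - -2) * 40 = 0
  (v - -2) = 240 / 40 = 6
  v = -2 + (6) = 4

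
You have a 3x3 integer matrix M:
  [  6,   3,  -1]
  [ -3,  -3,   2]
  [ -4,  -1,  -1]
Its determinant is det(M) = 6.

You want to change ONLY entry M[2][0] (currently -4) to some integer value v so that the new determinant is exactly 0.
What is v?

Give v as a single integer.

Answer: -6

Derivation:
det is linear in entry M[2][0]: det = old_det + (v - -4) * C_20
Cofactor C_20 = 3
Want det = 0: 6 + (v - -4) * 3 = 0
  (v - -4) = -6 / 3 = -2
  v = -4 + (-2) = -6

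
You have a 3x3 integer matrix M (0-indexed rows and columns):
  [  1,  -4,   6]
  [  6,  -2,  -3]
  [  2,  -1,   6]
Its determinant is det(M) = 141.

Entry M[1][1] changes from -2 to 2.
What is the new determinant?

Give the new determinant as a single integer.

det is linear in row 1: changing M[1][1] by delta changes det by delta * cofactor(1,1).
Cofactor C_11 = (-1)^(1+1) * minor(1,1) = -6
Entry delta = 2 - -2 = 4
Det delta = 4 * -6 = -24
New det = 141 + -24 = 117

Answer: 117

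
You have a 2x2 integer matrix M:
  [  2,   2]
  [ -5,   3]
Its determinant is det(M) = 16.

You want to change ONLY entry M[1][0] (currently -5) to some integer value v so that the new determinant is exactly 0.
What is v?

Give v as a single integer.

det is linear in entry M[1][0]: det = old_det + (v - -5) * C_10
Cofactor C_10 = -2
Want det = 0: 16 + (v - -5) * -2 = 0
  (v - -5) = -16 / -2 = 8
  v = -5 + (8) = 3

Answer: 3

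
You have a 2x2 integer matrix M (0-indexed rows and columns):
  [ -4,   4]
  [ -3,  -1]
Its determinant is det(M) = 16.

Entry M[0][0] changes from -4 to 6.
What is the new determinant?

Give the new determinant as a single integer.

det is linear in row 0: changing M[0][0] by delta changes det by delta * cofactor(0,0).
Cofactor C_00 = (-1)^(0+0) * minor(0,0) = -1
Entry delta = 6 - -4 = 10
Det delta = 10 * -1 = -10
New det = 16 + -10 = 6

Answer: 6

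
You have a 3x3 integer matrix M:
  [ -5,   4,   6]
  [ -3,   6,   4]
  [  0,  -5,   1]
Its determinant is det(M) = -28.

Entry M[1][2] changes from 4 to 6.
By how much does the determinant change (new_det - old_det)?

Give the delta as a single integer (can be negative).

Answer: -50

Derivation:
Cofactor C_12 = -25
Entry delta = 6 - 4 = 2
Det delta = entry_delta * cofactor = 2 * -25 = -50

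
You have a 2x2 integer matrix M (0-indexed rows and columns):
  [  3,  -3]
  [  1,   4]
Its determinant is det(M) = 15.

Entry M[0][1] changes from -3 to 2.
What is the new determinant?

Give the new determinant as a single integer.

det is linear in row 0: changing M[0][1] by delta changes det by delta * cofactor(0,1).
Cofactor C_01 = (-1)^(0+1) * minor(0,1) = -1
Entry delta = 2 - -3 = 5
Det delta = 5 * -1 = -5
New det = 15 + -5 = 10

Answer: 10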